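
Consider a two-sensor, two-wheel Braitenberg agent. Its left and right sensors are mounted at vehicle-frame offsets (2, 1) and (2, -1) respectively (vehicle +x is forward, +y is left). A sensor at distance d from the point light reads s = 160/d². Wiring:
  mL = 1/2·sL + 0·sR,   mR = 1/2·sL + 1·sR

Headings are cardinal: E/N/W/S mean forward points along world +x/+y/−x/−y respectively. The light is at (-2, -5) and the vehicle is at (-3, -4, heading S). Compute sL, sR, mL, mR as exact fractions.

160 32 80 112

left sensor world pos  = (-2, -6); dL² = 1
right sensor world pos = (-4, -6); dR² = 5
sL = 160/1 = 160
sR = 160/5 = 32
mL = 1/2·sL + 0·sR = 80
mR = 1/2·sL + 1·sR = 112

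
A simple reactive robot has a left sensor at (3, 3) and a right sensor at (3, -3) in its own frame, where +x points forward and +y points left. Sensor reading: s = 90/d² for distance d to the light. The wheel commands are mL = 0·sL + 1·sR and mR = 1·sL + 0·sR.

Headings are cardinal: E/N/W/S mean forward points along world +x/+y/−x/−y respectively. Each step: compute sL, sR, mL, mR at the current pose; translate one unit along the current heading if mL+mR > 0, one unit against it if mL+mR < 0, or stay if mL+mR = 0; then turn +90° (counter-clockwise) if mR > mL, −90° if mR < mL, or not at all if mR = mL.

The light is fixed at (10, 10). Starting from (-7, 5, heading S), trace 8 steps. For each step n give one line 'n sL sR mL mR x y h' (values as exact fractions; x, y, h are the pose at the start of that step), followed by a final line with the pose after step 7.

n=0: pose=(-7,5,S); sL=9/26, sR=45/232; mL=45/232, mR=9/26; mL+mR=1629/3016 → advance +1; mR−mL=459/3016 → turn +1·90°
n=1: pose=(-7,4,E); sL=18/41, sR=90/277; mL=90/277, mR=18/41; mL+mR=8676/11357 → advance +1; mR−mL=1296/11357 → turn +1·90°
n=2: pose=(-6,4,N); sL=9/37, sR=45/89; mL=45/89, mR=9/37; mL+mR=2466/3293 → advance +1; mR−mL=-864/3293 → turn -1·90°
n=3: pose=(-6,5,E); sL=90/173, sR=90/233; mL=90/233, mR=90/173; mL+mR=36540/40309 → advance +1; mR−mL=5400/40309 → turn +1·90°
n=4: pose=(-5,5,N); sL=45/164, sR=45/74; mL=45/74, mR=45/164; mL+mR=5355/6068 → advance +1; mR−mL=-2025/6068 → turn -1·90°
n=5: pose=(-5,6,E); sL=18/29, sR=90/193; mL=90/193, mR=18/29; mL+mR=6084/5597 → advance +1; mR−mL=864/5597 → turn +1·90°
n=6: pose=(-4,6,N); sL=9/29, sR=45/61; mL=45/61, mR=9/29; mL+mR=1854/1769 → advance +1; mR−mL=-756/1769 → turn -1·90°
n=7: pose=(-4,7,E); sL=90/121, sR=90/157; mL=90/157, mR=90/121; mL+mR=25020/18997 → advance +1; mR−mL=3240/18997 → turn +1·90°

0 9/26 45/232 45/232 9/26 -7 5 S
1 18/41 90/277 90/277 18/41 -7 4 E
2 9/37 45/89 45/89 9/37 -6 4 N
3 90/173 90/233 90/233 90/173 -6 5 E
4 45/164 45/74 45/74 45/164 -5 5 N
5 18/29 90/193 90/193 18/29 -5 6 E
6 9/29 45/61 45/61 9/29 -4 6 N
7 90/121 90/157 90/157 90/121 -4 7 E
final -3 7 N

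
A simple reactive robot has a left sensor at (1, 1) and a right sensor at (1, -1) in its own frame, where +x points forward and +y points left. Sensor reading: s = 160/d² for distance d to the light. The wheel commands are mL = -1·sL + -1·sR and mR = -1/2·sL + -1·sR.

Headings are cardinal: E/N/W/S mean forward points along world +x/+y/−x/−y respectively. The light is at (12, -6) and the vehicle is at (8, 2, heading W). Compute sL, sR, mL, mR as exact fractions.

left sensor world pos  = (7, 1); dL² = 74
right sensor world pos = (7, 3); dR² = 106
sL = 160/74 = 80/37
sR = 160/106 = 80/53
mL = -1·sL + -1·sR = -7200/1961
mR = -1/2·sL + -1·sR = -5080/1961

80/37 80/53 -7200/1961 -5080/1961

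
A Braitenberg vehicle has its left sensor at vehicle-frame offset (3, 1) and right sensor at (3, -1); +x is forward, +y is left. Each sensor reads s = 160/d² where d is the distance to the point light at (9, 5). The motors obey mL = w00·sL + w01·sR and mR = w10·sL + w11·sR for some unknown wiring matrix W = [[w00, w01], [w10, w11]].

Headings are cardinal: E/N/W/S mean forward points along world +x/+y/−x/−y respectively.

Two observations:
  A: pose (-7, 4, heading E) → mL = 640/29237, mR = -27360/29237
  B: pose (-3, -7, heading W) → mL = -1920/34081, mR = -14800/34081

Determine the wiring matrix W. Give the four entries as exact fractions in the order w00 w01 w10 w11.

1 -1 -1/2 -1/2

obs A: pose=(-7,4,E) → sL=160/169, sR=160/173, mL=640/29237, mR=-27360/29237
obs B: pose=(-3,-7,W) → sL=80/197, sR=80/173, mL=-1920/34081, mR=-14800/34081
sensor matrix S = [[160/169, 160/173], [80/197, 80/173]]; det S = 358400/5759689
solve [mL_A; mL_B] = S·[w00; w01] and [mR_A; mR_B] = S·[w10; w11]:
  w00 = 1, w01 = -1, w10 = -1/2, w11 = -1/2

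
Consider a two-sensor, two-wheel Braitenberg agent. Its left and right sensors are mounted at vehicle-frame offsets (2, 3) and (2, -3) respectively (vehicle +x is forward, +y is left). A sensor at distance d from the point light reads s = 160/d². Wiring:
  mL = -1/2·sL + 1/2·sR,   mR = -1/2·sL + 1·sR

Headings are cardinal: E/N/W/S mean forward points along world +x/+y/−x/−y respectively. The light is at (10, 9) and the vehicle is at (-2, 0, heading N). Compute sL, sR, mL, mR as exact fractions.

80/137 16/13 576/1781 1672/1781

left sensor world pos  = (-5, 2); dL² = 274
right sensor world pos = (1, 2); dR² = 130
sL = 160/274 = 80/137
sR = 160/130 = 16/13
mL = -1/2·sL + 1/2·sR = 576/1781
mR = -1/2·sL + 1·sR = 1672/1781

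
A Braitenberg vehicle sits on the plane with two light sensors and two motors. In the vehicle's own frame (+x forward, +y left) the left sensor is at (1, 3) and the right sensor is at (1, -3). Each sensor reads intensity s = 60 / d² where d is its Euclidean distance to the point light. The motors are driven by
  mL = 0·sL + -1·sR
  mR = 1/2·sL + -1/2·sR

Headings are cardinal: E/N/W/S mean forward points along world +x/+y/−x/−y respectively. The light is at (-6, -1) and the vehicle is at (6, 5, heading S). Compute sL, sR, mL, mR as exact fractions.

6/25 30/53 -30/53 -216/1325

left sensor world pos  = (9, 4); dL² = 250
right sensor world pos = (3, 4); dR² = 106
sL = 60/250 = 6/25
sR = 60/106 = 30/53
mL = 0·sL + -1·sR = -30/53
mR = 1/2·sL + -1/2·sR = -216/1325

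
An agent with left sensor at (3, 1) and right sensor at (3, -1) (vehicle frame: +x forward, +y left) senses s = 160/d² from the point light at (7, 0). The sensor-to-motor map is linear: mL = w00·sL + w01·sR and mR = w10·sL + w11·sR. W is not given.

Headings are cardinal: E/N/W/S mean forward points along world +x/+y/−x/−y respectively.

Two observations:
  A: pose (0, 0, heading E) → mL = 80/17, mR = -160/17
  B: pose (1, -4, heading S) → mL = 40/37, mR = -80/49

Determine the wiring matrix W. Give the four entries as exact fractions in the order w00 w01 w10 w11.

1/2 0 0 -1

obs A: pose=(0,0,E) → sL=160/17, sR=160/17, mL=80/17, mR=-160/17
obs B: pose=(1,-4,S) → sL=80/37, sR=80/49, mL=40/37, mR=-80/49
sensor matrix S = [[160/17, 160/17], [80/37, 80/49]]; det S = -153600/30821
solve [mL_A; mL_B] = S·[w00; w01] and [mR_A; mR_B] = S·[w10; w11]:
  w00 = 1/2, w01 = 0, w10 = 0, w11 = -1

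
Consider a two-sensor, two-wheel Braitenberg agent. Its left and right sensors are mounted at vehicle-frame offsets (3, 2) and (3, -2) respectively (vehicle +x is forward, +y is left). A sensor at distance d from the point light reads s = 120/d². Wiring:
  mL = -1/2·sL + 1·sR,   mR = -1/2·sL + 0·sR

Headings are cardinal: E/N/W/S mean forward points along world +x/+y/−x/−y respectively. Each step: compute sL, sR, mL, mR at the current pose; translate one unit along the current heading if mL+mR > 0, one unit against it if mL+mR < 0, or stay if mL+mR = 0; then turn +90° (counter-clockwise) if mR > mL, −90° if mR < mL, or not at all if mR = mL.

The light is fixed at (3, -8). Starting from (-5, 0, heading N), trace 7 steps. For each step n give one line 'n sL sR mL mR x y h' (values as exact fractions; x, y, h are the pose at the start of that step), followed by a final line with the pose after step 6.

n=0: pose=(-5,0,N); sL=120/221, sR=120/157; mL=17100/34697, mR=-60/221; mL+mR=7680/34697 → advance +1; mR−mL=-120/157 → turn -1·90°
n=1: pose=(-5,1,E); sL=60/73, sR=60/37; mL=3270/2701, mR=-30/73; mL+mR=2160/2701 → advance +1; mR−mL=-60/37 → turn -1·90°
n=2: pose=(-4,1,S); sL=120/61, sR=40/39; mL=100/2379, mR=-60/61; mL+mR=-2240/2379 → advance -1; mR−mL=-40/39 → turn -1·90°
n=3: pose=(-4,2,W); sL=30/41, sR=30/61; mL=315/2501, mR=-15/41; mL+mR=-600/2501 → advance -1; mR−mL=-30/61 → turn -1·90°
n=4: pose=(-3,2,N); sL=120/233, sR=24/37; mL=3372/8621, mR=-60/233; mL+mR=1152/8621 → advance +1; mR−mL=-24/37 → turn -1·90°
n=5: pose=(-3,3,E); sL=60/89, sR=4/3; mL=266/267, mR=-30/89; mL+mR=176/267 → advance +1; mR−mL=-4/3 → turn -1·90°
n=6: pose=(-2,3,S); sL=120/73, sR=120/113; mL=1980/8249, mR=-60/73; mL+mR=-4800/8249 → advance -1; mR−mL=-120/113 → turn -1·90°

0 120/221 120/157 17100/34697 -60/221 -5 0 N
1 60/73 60/37 3270/2701 -30/73 -5 1 E
2 120/61 40/39 100/2379 -60/61 -4 1 S
3 30/41 30/61 315/2501 -15/41 -4 2 W
4 120/233 24/37 3372/8621 -60/233 -3 2 N
5 60/89 4/3 266/267 -30/89 -3 3 E
6 120/73 120/113 1980/8249 -60/73 -2 3 S
final -2 4 W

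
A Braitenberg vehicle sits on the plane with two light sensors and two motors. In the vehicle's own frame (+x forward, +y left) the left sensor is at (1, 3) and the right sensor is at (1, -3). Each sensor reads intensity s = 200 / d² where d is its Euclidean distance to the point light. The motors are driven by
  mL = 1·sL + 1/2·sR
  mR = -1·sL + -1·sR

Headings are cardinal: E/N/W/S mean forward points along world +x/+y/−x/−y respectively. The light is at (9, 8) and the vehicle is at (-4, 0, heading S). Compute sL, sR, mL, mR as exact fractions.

left sensor world pos  = (-1, -1); dL² = 181
right sensor world pos = (-7, -1); dR² = 337
sL = 200/181 = 200/181
sR = 200/337 = 200/337
mL = 1·sL + 1/2·sR = 85500/60997
mR = -1·sL + -1·sR = -103600/60997

200/181 200/337 85500/60997 -103600/60997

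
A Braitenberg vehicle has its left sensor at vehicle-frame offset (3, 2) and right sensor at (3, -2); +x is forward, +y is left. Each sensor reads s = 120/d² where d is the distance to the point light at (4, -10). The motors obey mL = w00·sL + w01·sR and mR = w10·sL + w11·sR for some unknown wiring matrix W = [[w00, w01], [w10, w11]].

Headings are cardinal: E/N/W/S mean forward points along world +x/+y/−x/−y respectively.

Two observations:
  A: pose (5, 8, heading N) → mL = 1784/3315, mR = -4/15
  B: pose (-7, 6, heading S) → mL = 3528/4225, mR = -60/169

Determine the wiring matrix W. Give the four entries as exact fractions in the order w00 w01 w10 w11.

obs A: pose=(5,8,N) → sL=60/221, sR=4/15, mL=1784/3315, mR=-4/15
obs B: pose=(-7,6,S) → sL=12/25, sR=60/169, mL=3528/4225, mR=-60/169
sensor matrix S = [[60/221, 4/15], [12/25, 60/169]]; det S = -147584/4668625
solve [mL_A; mL_B] = S·[w00; w01] and [mR_A; mR_B] = S·[w10; w11]:
  w00 = 1, w01 = 1, w10 = 0, w11 = -1

1 1 0 -1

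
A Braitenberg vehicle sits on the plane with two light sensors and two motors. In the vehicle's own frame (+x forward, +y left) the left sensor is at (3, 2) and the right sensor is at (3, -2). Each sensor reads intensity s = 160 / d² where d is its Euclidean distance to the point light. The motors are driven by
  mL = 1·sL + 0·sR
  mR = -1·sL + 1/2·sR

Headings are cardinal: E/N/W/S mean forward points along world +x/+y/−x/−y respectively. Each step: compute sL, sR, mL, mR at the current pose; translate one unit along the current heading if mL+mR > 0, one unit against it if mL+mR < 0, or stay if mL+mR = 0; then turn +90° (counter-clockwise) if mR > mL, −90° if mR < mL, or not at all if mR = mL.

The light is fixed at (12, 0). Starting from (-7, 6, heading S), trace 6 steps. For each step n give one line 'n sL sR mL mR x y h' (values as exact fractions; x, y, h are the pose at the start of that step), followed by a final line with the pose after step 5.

0 80/149 16/45 80/149 -2408/6705 -7 6 S
1 160/493 160/533 160/493 -45840/262769 -7 5 W
2 40/137 40/97 40/137 -1140/13289 -8 5 N
3 160/353 32/61 160/353 -4112/21533 -8 6 E
4 80/149 16/45 80/149 -2408/6705 -7 6 S
5 160/493 160/533 160/493 -45840/262769 -7 5 W
final -8 5 N

n=0: pose=(-7,6,S); sL=80/149, sR=16/45; mL=80/149, mR=-2408/6705; mL+mR=8/45 → advance +1; mR−mL=-6008/6705 → turn -1·90°
n=1: pose=(-7,5,W); sL=160/493, sR=160/533; mL=160/493, mR=-45840/262769; mL+mR=80/533 → advance +1; mR−mL=-131120/262769 → turn -1·90°
n=2: pose=(-8,5,N); sL=40/137, sR=40/97; mL=40/137, mR=-1140/13289; mL+mR=20/97 → advance +1; mR−mL=-5020/13289 → turn -1·90°
n=3: pose=(-8,6,E); sL=160/353, sR=32/61; mL=160/353, mR=-4112/21533; mL+mR=16/61 → advance +1; mR−mL=-13872/21533 → turn -1·90°
n=4: pose=(-7,6,S); sL=80/149, sR=16/45; mL=80/149, mR=-2408/6705; mL+mR=8/45 → advance +1; mR−mL=-6008/6705 → turn -1·90°
n=5: pose=(-7,5,W); sL=160/493, sR=160/533; mL=160/493, mR=-45840/262769; mL+mR=80/533 → advance +1; mR−mL=-131120/262769 → turn -1·90°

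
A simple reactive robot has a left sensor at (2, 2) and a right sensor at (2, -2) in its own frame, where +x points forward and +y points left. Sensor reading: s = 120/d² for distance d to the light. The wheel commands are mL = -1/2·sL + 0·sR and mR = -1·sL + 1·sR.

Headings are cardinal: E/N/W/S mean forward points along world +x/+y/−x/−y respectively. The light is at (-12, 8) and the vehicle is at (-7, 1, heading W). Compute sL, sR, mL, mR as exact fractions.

left sensor world pos  = (-9, -1); dL² = 90
right sensor world pos = (-9, 3); dR² = 34
sL = 120/90 = 4/3
sR = 120/34 = 60/17
mL = -1/2·sL + 0·sR = -2/3
mR = -1·sL + 1·sR = 112/51

4/3 60/17 -2/3 112/51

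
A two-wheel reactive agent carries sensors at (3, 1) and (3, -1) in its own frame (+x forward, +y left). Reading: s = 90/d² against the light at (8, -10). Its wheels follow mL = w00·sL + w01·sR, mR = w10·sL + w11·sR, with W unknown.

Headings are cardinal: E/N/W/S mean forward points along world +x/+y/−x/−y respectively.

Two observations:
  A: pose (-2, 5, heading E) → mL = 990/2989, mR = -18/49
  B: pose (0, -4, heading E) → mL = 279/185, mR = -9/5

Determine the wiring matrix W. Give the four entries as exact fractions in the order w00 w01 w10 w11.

obs A: pose=(-2,5,E) → sL=18/61, sR=18/49, mL=990/2989, mR=-18/49
obs B: pose=(0,-4,E) → sL=45/37, sR=9/5, mL=279/185, mR=-9/5
sensor matrix S = [[18/61, 18/49], [45/37, 9/5]]; det S = 46656/552965
solve [mL_A; mL_B] = S·[w00; w01] and [mR_A; mR_B] = S·[w10; w11]:
  w00 = 1/2, w01 = 1/2, w10 = 0, w11 = -1

1/2 1/2 0 -1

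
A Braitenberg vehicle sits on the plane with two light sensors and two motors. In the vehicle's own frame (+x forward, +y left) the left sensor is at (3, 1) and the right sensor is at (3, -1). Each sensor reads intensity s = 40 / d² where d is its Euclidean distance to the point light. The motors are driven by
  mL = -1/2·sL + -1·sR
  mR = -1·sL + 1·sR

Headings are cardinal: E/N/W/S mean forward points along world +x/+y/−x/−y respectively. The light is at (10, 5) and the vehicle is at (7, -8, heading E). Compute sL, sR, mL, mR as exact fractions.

left sensor world pos  = (10, -7); dL² = 144
right sensor world pos = (10, -9); dR² = 196
sL = 40/144 = 5/18
sR = 40/196 = 10/49
mL = -1/2·sL + -1·sR = -605/1764
mR = -1·sL + 1·sR = -65/882

5/18 10/49 -605/1764 -65/882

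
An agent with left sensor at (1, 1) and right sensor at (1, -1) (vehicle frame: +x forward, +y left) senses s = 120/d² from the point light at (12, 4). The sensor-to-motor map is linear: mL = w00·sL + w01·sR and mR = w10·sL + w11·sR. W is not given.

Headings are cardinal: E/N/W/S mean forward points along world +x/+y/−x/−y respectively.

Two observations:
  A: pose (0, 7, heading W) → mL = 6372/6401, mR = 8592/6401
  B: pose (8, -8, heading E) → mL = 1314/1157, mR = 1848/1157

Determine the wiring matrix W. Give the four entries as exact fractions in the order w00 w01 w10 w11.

1/2 1 1 1

obs A: pose=(0,7,W) → sL=120/173, sR=24/37, mL=6372/6401, mR=8592/6401
obs B: pose=(8,-8,E) → sL=12/13, sR=60/89, mL=1314/1157, mR=1848/1157
sensor matrix S = [[120/173, 24/37], [12/13, 60/89]]; det S = -971136/7405957
solve [mL_A; mL_B] = S·[w00; w01] and [mR_A; mR_B] = S·[w10; w11]:
  w00 = 1/2, w01 = 1, w10 = 1, w11 = 1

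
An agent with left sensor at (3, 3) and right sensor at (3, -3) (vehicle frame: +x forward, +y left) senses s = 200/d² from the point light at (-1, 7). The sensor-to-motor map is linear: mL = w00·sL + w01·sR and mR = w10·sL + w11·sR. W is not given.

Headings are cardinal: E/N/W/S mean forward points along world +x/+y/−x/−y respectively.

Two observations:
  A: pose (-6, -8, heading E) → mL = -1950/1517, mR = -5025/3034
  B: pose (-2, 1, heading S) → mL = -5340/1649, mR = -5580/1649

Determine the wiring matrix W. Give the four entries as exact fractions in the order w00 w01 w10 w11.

-1/2 -1 -1 -1/2

obs A: pose=(-6,-8,E) → sL=50/37, sR=25/41, mL=-1950/1517, mR=-5025/3034
obs B: pose=(-2,1,S) → sL=40/17, sR=200/97, mL=-5340/1649, mR=-5580/1649
sensor matrix S = [[50/37, 25/41], [40/17, 200/97]]; det S = 3381000/2501533
solve [mL_A; mL_B] = S·[w00; w01] and [mR_A; mR_B] = S·[w10; w11]:
  w00 = -1/2, w01 = -1, w10 = -1, w11 = -1/2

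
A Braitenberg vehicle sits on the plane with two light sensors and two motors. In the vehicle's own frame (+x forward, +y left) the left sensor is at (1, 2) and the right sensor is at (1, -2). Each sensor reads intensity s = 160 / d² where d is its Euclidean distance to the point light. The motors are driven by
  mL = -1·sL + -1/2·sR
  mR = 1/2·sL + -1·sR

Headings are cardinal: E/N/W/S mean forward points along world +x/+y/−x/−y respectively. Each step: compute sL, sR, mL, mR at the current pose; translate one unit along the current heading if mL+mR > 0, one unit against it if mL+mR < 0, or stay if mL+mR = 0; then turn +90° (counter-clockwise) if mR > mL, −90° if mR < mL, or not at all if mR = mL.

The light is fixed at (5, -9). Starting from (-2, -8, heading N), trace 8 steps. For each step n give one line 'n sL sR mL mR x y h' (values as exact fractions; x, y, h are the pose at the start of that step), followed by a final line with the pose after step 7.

0 32/17 160/29 -2288/493 -2256/493 -2 -8 N
1 40/17 40/17 -60/17 -20/17 -2 -9 W
2 160/17 32/13 -2352/221 496/221 -1 -9 S
3 80/17 80/13 -1720/221 -840/221 -1 -8 E
4 32/17 160/29 -2288/493 -2256/493 -2 -8 N
5 40/17 40/17 -60/17 -20/17 -2 -9 W
6 160/17 32/13 -2352/221 496/221 -1 -9 S
7 80/17 80/13 -1720/221 -840/221 -1 -8 E
final -2 -8 N

n=0: pose=(-2,-8,N); sL=32/17, sR=160/29; mL=-2288/493, mR=-2256/493; mL+mR=-4544/493 → advance -1; mR−mL=32/493 → turn +1·90°
n=1: pose=(-2,-9,W); sL=40/17, sR=40/17; mL=-60/17, mR=-20/17; mL+mR=-80/17 → advance -1; mR−mL=40/17 → turn +1·90°
n=2: pose=(-1,-9,S); sL=160/17, sR=32/13; mL=-2352/221, mR=496/221; mL+mR=-1856/221 → advance -1; mR−mL=2848/221 → turn +1·90°
n=3: pose=(-1,-8,E); sL=80/17, sR=80/13; mL=-1720/221, mR=-840/221; mL+mR=-2560/221 → advance -1; mR−mL=880/221 → turn +1·90°
n=4: pose=(-2,-8,N); sL=32/17, sR=160/29; mL=-2288/493, mR=-2256/493; mL+mR=-4544/493 → advance -1; mR−mL=32/493 → turn +1·90°
n=5: pose=(-2,-9,W); sL=40/17, sR=40/17; mL=-60/17, mR=-20/17; mL+mR=-80/17 → advance -1; mR−mL=40/17 → turn +1·90°
n=6: pose=(-1,-9,S); sL=160/17, sR=32/13; mL=-2352/221, mR=496/221; mL+mR=-1856/221 → advance -1; mR−mL=2848/221 → turn +1·90°
n=7: pose=(-1,-8,E); sL=80/17, sR=80/13; mL=-1720/221, mR=-840/221; mL+mR=-2560/221 → advance -1; mR−mL=880/221 → turn +1·90°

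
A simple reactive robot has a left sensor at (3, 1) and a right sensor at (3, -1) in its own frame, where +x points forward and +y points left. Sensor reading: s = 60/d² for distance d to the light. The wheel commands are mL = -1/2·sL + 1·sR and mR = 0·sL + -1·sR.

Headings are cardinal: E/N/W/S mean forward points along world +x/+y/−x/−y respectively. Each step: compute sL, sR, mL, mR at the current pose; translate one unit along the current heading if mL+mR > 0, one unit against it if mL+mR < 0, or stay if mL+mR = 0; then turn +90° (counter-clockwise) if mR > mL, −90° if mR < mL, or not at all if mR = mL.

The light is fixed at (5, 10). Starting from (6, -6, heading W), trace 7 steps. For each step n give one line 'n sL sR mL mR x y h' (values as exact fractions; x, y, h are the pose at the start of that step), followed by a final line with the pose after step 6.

0 60/293 60/229 10710/67097 -60/229 6 -6 W
1 6/17 30/89 243/1513 -30/89 7 -6 N
2 60/281 60/349 6390/98069 -60/349 7 -7 E
3 15/101 3/20 153/2020 -3/20 6 -7 S
4 60/293 60/229 10710/67097 -60/229 6 -6 W
5 6/17 30/89 243/1513 -30/89 7 -6 N
6 60/281 60/349 6390/98069 -60/349 7 -7 E
final 6 -7 S

n=0: pose=(6,-6,W); sL=60/293, sR=60/229; mL=10710/67097, mR=-60/229; mL+mR=-30/293 → advance -1; mR−mL=-28290/67097 → turn -1·90°
n=1: pose=(7,-6,N); sL=6/17, sR=30/89; mL=243/1513, mR=-30/89; mL+mR=-3/17 → advance -1; mR−mL=-753/1513 → turn -1·90°
n=2: pose=(7,-7,E); sL=60/281, sR=60/349; mL=6390/98069, mR=-60/349; mL+mR=-30/281 → advance -1; mR−mL=-23250/98069 → turn -1·90°
n=3: pose=(6,-7,S); sL=15/101, sR=3/20; mL=153/2020, mR=-3/20; mL+mR=-15/202 → advance -1; mR−mL=-114/505 → turn -1·90°
n=4: pose=(6,-6,W); sL=60/293, sR=60/229; mL=10710/67097, mR=-60/229; mL+mR=-30/293 → advance -1; mR−mL=-28290/67097 → turn -1·90°
n=5: pose=(7,-6,N); sL=6/17, sR=30/89; mL=243/1513, mR=-30/89; mL+mR=-3/17 → advance -1; mR−mL=-753/1513 → turn -1·90°
n=6: pose=(7,-7,E); sL=60/281, sR=60/349; mL=6390/98069, mR=-60/349; mL+mR=-30/281 → advance -1; mR−mL=-23250/98069 → turn -1·90°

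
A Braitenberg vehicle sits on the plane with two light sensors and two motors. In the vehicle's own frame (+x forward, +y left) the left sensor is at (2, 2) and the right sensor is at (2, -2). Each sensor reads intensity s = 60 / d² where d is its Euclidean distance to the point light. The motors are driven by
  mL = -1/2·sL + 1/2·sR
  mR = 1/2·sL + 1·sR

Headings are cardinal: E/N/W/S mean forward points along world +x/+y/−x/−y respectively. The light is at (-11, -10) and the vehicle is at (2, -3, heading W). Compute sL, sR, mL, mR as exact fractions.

left sensor world pos  = (0, -5); dL² = 146
right sensor world pos = (0, -1); dR² = 202
sL = 60/146 = 30/73
sR = 60/202 = 30/101
mL = -1/2·sL + 1/2·sR = -420/7373
mR = 1/2·sL + 1·sR = 3705/7373

30/73 30/101 -420/7373 3705/7373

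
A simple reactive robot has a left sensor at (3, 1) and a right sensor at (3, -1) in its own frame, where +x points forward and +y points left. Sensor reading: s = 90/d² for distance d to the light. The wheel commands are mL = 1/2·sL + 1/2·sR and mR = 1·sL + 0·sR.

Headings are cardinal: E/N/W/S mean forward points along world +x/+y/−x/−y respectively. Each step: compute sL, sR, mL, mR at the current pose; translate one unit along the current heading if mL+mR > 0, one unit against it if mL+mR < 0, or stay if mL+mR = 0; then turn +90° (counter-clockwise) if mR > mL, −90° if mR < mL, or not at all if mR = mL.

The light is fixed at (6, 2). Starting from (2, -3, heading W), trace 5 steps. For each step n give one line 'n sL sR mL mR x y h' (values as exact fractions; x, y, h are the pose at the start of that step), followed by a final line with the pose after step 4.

0 18/17 18/13 270/221 18/17 2 -3 W
1 9/4 9/2 27/8 9/4 1 -3 N
2 90/13 90/29 1890/377 90/13 1 -2 E
3 45/13 9 81/13 45/13 2 -2 N
4 18 90/17 198/17 18 2 -1 E
final 3 -1 N

n=0: pose=(2,-3,W); sL=18/17, sR=18/13; mL=270/221, mR=18/17; mL+mR=504/221 → advance +1; mR−mL=-36/221 → turn -1·90°
n=1: pose=(1,-3,N); sL=9/4, sR=9/2; mL=27/8, mR=9/4; mL+mR=45/8 → advance +1; mR−mL=-9/8 → turn -1·90°
n=2: pose=(1,-2,E); sL=90/13, sR=90/29; mL=1890/377, mR=90/13; mL+mR=4500/377 → advance +1; mR−mL=720/377 → turn +1·90°
n=3: pose=(2,-2,N); sL=45/13, sR=9; mL=81/13, mR=45/13; mL+mR=126/13 → advance +1; mR−mL=-36/13 → turn -1·90°
n=4: pose=(2,-1,E); sL=18, sR=90/17; mL=198/17, mR=18; mL+mR=504/17 → advance +1; mR−mL=108/17 → turn +1·90°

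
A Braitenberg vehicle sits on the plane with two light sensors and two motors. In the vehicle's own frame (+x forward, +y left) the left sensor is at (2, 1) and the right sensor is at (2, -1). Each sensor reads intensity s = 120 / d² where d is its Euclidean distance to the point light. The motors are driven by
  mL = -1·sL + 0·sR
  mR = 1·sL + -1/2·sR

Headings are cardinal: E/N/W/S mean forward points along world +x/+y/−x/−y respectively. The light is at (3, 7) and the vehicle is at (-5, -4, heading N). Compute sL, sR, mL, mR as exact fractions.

20/27 12/13 -20/27 98/351

left sensor world pos  = (-6, -2); dL² = 162
right sensor world pos = (-4, -2); dR² = 130
sL = 120/162 = 20/27
sR = 120/130 = 12/13
mL = -1·sL + 0·sR = -20/27
mR = 1·sL + -1/2·sR = 98/351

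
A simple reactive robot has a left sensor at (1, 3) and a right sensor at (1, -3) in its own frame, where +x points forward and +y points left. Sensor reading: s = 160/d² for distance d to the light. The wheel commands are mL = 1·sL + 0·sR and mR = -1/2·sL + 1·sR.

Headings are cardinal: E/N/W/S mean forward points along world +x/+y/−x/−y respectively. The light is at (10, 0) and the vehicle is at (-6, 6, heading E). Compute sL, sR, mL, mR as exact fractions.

left sensor world pos  = (-5, 9); dL² = 306
right sensor world pos = (-5, 3); dR² = 234
sL = 160/306 = 80/153
sR = 160/234 = 80/117
mL = 1·sL + 0·sR = 80/153
mR = -1/2·sL + 1·sR = 280/663

80/153 80/117 80/153 280/663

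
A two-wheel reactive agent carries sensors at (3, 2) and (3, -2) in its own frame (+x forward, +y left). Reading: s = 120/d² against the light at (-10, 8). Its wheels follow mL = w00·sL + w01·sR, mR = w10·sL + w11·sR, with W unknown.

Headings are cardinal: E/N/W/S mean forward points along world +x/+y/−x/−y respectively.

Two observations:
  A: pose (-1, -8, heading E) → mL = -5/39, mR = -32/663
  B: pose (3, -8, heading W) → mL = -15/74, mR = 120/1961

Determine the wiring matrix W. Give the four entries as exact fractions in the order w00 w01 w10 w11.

obs A: pose=(-1,-8,E) → sL=6/17, sR=10/39, mL=-5/39, mR=-32/663
obs B: pose=(3,-8,W) → sL=15/53, sR=15/37, mL=-15/74, mR=120/1961
sensor matrix S = [[6/17, 10/39], [15/53, 15/37]]; det S = 30560/433381
solve [mL_A; mL_B] = S·[w00; w01] and [mR_A; mR_B] = S·[w10; w11]:
  w00 = 0, w01 = -1/2, w10 = -1/2, w11 = 1/2

0 -1/2 -1/2 1/2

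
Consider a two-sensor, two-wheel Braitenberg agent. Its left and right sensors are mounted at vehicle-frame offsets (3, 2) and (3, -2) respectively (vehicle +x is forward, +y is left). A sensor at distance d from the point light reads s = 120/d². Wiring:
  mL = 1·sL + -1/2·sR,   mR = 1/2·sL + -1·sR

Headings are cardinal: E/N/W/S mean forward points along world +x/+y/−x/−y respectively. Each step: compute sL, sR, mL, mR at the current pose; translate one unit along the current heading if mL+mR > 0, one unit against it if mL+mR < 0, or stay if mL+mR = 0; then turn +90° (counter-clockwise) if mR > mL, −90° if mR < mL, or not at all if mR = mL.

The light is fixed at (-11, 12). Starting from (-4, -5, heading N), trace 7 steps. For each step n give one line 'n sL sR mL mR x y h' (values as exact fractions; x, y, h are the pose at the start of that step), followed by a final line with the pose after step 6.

0 120/221 120/277 19980/61217 -9900/61217 -4 -5 N
1 15/37 15/53 1035/3922 -315/3922 -4 -4 E
2 120/461 120/397 19980/183017 -31500/183017 -3 -4 S
3 60/157 60/97 1110/15229 -6510/15229 -3 -3 W
4 120/193 24/53 4044/10229 -1452/10229 -2 -3 N
5 5/12 3/10 4/15 -11/120 -2 -2 E
6 120/433 120/353 16380/152849 -30780/152849 -1 -2 S
final -1 -1 W

n=0: pose=(-4,-5,N); sL=120/221, sR=120/277; mL=19980/61217, mR=-9900/61217; mL+mR=10080/61217 → advance +1; mR−mL=-29880/61217 → turn -1·90°
n=1: pose=(-4,-4,E); sL=15/37, sR=15/53; mL=1035/3922, mR=-315/3922; mL+mR=360/1961 → advance +1; mR−mL=-675/1961 → turn -1·90°
n=2: pose=(-3,-4,S); sL=120/461, sR=120/397; mL=19980/183017, mR=-31500/183017; mL+mR=-11520/183017 → advance -1; mR−mL=-51480/183017 → turn -1·90°
n=3: pose=(-3,-3,W); sL=60/157, sR=60/97; mL=1110/15229, mR=-6510/15229; mL+mR=-5400/15229 → advance -1; mR−mL=-7620/15229 → turn -1·90°
n=4: pose=(-2,-3,N); sL=120/193, sR=24/53; mL=4044/10229, mR=-1452/10229; mL+mR=2592/10229 → advance +1; mR−mL=-5496/10229 → turn -1·90°
n=5: pose=(-2,-2,E); sL=5/12, sR=3/10; mL=4/15, mR=-11/120; mL+mR=7/40 → advance +1; mR−mL=-43/120 → turn -1·90°
n=6: pose=(-1,-2,S); sL=120/433, sR=120/353; mL=16380/152849, mR=-30780/152849; mL+mR=-14400/152849 → advance -1; mR−mL=-47160/152849 → turn -1·90°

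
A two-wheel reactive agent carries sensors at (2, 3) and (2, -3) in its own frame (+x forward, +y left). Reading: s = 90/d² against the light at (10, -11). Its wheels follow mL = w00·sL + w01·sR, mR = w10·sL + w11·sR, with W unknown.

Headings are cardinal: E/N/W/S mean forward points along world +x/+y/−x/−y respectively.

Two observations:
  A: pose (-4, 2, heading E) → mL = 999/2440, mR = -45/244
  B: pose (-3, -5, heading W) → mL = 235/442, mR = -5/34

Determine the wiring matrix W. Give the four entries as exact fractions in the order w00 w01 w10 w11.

1 1/2 0 -1/2

obs A: pose=(-4,2,E) → sL=9/40, sR=45/122, mL=999/2440, mR=-45/244
obs B: pose=(-3,-5,W) → sL=5/13, sR=5/17, mL=235/442, mR=-5/34
sensor matrix S = [[9/40, 45/122], [5/13, 5/17]]; det S = -8163/107848
solve [mL_A; mL_B] = S·[w00; w01] and [mR_A; mR_B] = S·[w10; w11]:
  w00 = 1, w01 = 1/2, w10 = 0, w11 = -1/2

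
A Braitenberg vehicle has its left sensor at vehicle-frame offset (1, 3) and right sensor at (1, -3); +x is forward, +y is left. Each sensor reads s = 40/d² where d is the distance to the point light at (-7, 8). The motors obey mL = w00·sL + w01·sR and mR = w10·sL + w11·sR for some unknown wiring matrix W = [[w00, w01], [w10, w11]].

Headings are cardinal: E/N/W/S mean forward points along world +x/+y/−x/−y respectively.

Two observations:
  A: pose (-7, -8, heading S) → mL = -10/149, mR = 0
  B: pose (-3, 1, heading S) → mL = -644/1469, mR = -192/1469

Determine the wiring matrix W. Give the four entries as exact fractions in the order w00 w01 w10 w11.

1/2 -1 1/2 -1/2

obs A: pose=(-7,-8,S) → sL=20/149, sR=20/149, mL=-10/149, mR=0
obs B: pose=(-3,1,S) → sL=40/113, sR=8/13, mL=-644/1469, mR=-192/1469
sensor matrix S = [[20/149, 20/149], [40/113, 8/13]]; det S = 7680/218881
solve [mL_A; mL_B] = S·[w00; w01] and [mR_A; mR_B] = S·[w10; w11]:
  w00 = 1/2, w01 = -1, w10 = 1/2, w11 = -1/2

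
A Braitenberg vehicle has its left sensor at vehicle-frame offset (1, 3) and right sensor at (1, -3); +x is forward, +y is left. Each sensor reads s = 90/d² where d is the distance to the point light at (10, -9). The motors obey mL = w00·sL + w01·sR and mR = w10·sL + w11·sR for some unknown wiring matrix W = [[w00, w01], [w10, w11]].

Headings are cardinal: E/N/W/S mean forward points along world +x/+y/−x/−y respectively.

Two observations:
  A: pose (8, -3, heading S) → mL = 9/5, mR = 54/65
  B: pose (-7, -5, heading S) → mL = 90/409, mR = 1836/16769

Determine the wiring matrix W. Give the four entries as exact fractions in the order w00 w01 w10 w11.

obs A: pose=(8,-3,S) → sL=45/13, sR=9/5, mL=9/5, mR=54/65
obs B: pose=(-7,-5,S) → sL=18/41, sR=90/409, mL=90/409, mR=1836/16769
sensor matrix S = [[45/13, 9/5], [18/41, 90/409]]; det S = -31104/1089985
solve [mL_A; mL_B] = S·[w00; w01] and [mR_A; mR_B] = S·[w10; w11]:
  w00 = 0, w01 = 1, w10 = 1/2, w11 = -1/2

0 1 1/2 -1/2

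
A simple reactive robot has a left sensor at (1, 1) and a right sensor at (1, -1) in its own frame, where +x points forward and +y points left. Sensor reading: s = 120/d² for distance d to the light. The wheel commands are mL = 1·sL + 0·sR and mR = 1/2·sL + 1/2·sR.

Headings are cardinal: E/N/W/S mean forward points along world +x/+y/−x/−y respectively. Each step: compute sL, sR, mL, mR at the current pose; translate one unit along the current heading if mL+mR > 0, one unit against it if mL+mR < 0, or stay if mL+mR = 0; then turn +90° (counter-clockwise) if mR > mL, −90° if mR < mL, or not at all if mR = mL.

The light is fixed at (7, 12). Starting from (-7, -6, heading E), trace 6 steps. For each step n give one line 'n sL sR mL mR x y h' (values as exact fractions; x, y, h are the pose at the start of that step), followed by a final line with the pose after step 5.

n=0: pose=(-7,-6,E); sL=60/229, sR=12/53; mL=60/229, mR=2964/12137; mL+mR=6144/12137 → advance +1; mR−mL=-216/12137 → turn -1·90°
n=1: pose=(-6,-6,S); sL=24/101, sR=120/557; mL=24/101, mR=12744/56257; mL+mR=26112/56257 → advance +1; mR−mL=-624/56257 → turn -1·90°
n=2: pose=(-6,-7,W); sL=30/149, sR=3/13; mL=30/149, mR=837/3874; mL+mR=1617/3874 → advance +1; mR−mL=57/3874 → turn +1·90°
n=3: pose=(-7,-7,S); sL=120/569, sR=24/125; mL=120/569, mR=14328/71125; mL+mR=29328/71125 → advance +1; mR−mL=-672/71125 → turn -1·90°
n=4: pose=(-7,-8,W); sL=20/111, sR=60/293; mL=20/111, mR=6260/32523; mL+mR=4040/10841 → advance +1; mR−mL=400/32523 → turn +1·90°
n=5: pose=(-8,-8,S); sL=120/637, sR=120/697; mL=120/637, mR=80040/443989; mL+mR=163680/443989 → advance +1; mR−mL=-3600/443989 → turn -1·90°

0 60/229 12/53 60/229 2964/12137 -7 -6 E
1 24/101 120/557 24/101 12744/56257 -6 -6 S
2 30/149 3/13 30/149 837/3874 -6 -7 W
3 120/569 24/125 120/569 14328/71125 -7 -7 S
4 20/111 60/293 20/111 6260/32523 -7 -8 W
5 120/637 120/697 120/637 80040/443989 -8 -8 S
final -8 -9 W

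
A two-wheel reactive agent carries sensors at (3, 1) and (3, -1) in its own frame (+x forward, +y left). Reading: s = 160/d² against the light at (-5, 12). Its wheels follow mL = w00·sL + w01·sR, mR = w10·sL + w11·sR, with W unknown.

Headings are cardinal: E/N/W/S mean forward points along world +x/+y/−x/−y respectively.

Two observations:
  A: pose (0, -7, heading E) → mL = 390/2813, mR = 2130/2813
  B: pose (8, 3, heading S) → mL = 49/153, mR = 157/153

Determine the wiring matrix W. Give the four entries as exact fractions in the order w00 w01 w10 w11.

obs A: pose=(0,-7,E) → sL=40/97, sR=10/29, mL=390/2813, mR=2130/2813
obs B: pose=(8,3,S) → sL=8/17, sR=5/9, mL=49/153, mR=157/153
sensor matrix S = [[40/97, 10/29], [8/17, 5/9]]; det S = 28760/430389
solve [mL_A; mL_B] = S·[w00; w01] and [mR_A; mR_B] = S·[w10; w11]:
  w00 = -1/2, w01 = 1, w10 = 1, w11 = 1

-1/2 1 1 1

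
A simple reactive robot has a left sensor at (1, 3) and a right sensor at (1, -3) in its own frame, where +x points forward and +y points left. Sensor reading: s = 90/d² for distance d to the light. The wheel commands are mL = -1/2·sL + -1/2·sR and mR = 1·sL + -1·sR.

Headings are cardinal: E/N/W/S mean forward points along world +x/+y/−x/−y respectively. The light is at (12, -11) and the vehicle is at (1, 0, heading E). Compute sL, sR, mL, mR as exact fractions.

45/148 45/82 -5175/12136 -1485/6068

left sensor world pos  = (2, 3); dL² = 296
right sensor world pos = (2, -3); dR² = 164
sL = 90/296 = 45/148
sR = 90/164 = 45/82
mL = -1/2·sL + -1/2·sR = -5175/12136
mR = 1·sL + -1·sR = -1485/6068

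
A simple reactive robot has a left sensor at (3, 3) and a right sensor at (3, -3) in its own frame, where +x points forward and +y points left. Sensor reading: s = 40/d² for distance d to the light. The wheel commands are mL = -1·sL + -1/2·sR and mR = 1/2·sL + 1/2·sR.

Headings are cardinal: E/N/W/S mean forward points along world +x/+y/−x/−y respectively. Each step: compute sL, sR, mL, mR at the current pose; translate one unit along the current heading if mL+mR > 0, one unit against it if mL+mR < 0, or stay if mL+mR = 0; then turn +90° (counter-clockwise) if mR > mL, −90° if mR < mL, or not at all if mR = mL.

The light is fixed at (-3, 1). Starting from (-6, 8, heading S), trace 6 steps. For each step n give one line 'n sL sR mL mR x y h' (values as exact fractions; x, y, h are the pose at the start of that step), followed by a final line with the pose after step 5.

0 5/2 10/13 -75/26 85/52 -6 8 S
1 40/121 8/5 -684/605 584/605 -6 9 E
2 4/17 20/61 -414/1037 292/1037 -7 9 N
3 8/13 40/149 -1452/1937 856/1937 -7 8 W
4 5/2 10/13 -75/26 85/52 -6 8 S
5 40/121 8/5 -684/605 584/605 -6 9 E
final -7 9 N

n=0: pose=(-6,8,S); sL=5/2, sR=10/13; mL=-75/26, mR=85/52; mL+mR=-5/4 → advance -1; mR−mL=235/52 → turn +1·90°
n=1: pose=(-6,9,E); sL=40/121, sR=8/5; mL=-684/605, mR=584/605; mL+mR=-20/121 → advance -1; mR−mL=1268/605 → turn +1·90°
n=2: pose=(-7,9,N); sL=4/17, sR=20/61; mL=-414/1037, mR=292/1037; mL+mR=-2/17 → advance -1; mR−mL=706/1037 → turn +1·90°
n=3: pose=(-7,8,W); sL=8/13, sR=40/149; mL=-1452/1937, mR=856/1937; mL+mR=-4/13 → advance -1; mR−mL=2308/1937 → turn +1·90°
n=4: pose=(-6,8,S); sL=5/2, sR=10/13; mL=-75/26, mR=85/52; mL+mR=-5/4 → advance -1; mR−mL=235/52 → turn +1·90°
n=5: pose=(-6,9,E); sL=40/121, sR=8/5; mL=-684/605, mR=584/605; mL+mR=-20/121 → advance -1; mR−mL=1268/605 → turn +1·90°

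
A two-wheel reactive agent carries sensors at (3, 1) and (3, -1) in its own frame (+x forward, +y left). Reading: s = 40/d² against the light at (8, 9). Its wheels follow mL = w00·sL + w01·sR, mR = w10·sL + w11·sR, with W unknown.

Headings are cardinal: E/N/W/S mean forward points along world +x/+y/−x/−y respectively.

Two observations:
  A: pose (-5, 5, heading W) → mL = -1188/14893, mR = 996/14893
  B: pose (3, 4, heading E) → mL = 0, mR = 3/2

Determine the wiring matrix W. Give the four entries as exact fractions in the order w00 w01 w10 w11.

1/2 -1 1 -1/2

obs A: pose=(-5,5,W) → sL=40/281, sR=8/53, mL=-1188/14893, mR=996/14893
obs B: pose=(3,4,E) → sL=2, sR=1, mL=0, mR=3/2
sensor matrix S = [[40/281, 8/53], [2, 1]]; det S = -2376/14893
solve [mL_A; mL_B] = S·[w00; w01] and [mR_A; mR_B] = S·[w10; w11]:
  w00 = 1/2, w01 = -1, w10 = 1, w11 = -1/2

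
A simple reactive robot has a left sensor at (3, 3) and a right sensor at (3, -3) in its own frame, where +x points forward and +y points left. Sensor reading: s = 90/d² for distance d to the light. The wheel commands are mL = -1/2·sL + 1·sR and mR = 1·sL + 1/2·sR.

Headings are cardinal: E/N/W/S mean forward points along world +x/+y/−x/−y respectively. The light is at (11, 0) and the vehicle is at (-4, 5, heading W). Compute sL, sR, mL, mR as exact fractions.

45/164 45/194 3015/31816 3105/7954

left sensor world pos  = (-7, 2); dL² = 328
right sensor world pos = (-7, 8); dR² = 388
sL = 90/328 = 45/164
sR = 90/388 = 45/194
mL = -1/2·sL + 1·sR = 3015/31816
mR = 1·sL + 1/2·sR = 3105/7954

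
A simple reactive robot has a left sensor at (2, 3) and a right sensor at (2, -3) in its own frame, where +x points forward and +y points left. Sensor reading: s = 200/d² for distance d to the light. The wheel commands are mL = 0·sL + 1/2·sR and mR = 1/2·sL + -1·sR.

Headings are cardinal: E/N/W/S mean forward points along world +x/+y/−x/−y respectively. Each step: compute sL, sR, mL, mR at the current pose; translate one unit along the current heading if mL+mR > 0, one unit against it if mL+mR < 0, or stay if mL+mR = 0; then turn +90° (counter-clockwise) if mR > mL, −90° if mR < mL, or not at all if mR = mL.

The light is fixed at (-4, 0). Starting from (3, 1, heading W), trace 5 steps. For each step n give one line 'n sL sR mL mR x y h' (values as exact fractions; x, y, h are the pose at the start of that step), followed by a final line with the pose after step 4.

0 200/29 200/41 100/41 -1700/1189 3 1 W
1 100/9 20/9 10/9 10/3 2 1 N
2 200/17 200/41 100/41 700/697 2 2 W
3 10 5/2 5/4 5/2 1 2 N
4 200/9 40/9 20/9 20/3 1 3 W
final 0 3 S

n=0: pose=(3,1,W); sL=200/29, sR=200/41; mL=100/41, mR=-1700/1189; mL+mR=1200/1189 → advance +1; mR−mL=-4600/1189 → turn -1·90°
n=1: pose=(2,1,N); sL=100/9, sR=20/9; mL=10/9, mR=10/3; mL+mR=40/9 → advance +1; mR−mL=20/9 → turn +1·90°
n=2: pose=(2,2,W); sL=200/17, sR=200/41; mL=100/41, mR=700/697; mL+mR=2400/697 → advance +1; mR−mL=-1000/697 → turn -1·90°
n=3: pose=(1,2,N); sL=10, sR=5/2; mL=5/4, mR=5/2; mL+mR=15/4 → advance +1; mR−mL=5/4 → turn +1·90°
n=4: pose=(1,3,W); sL=200/9, sR=40/9; mL=20/9, mR=20/3; mL+mR=80/9 → advance +1; mR−mL=40/9 → turn +1·90°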